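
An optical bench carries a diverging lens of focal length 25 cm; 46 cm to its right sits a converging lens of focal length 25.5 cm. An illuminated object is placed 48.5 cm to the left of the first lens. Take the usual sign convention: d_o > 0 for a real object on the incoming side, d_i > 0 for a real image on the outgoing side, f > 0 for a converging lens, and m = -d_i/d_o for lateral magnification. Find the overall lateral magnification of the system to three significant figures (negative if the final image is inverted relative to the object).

First lens: d_i1 = 1/(1/(-25) - 1/48.5) = -16.497 cm.
m_1 = -(-16.497)/48.5 = 0.3401.
The intermediate image is virtual, 16.497 cm to the left of lens 1, so d_o2 = L - d_i1 = 46 - (-16.497) = 62.497 cm.
Second lens: d_i2 = 1/(1/25.5 - 1/(62.497)) = 43.076 cm.
m_2 = -(43.076)/(62.497) = -0.6893.
Overall magnification: m = m_1 m_2 = -0.2344.

-0.234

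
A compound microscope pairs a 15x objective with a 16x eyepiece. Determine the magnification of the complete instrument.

The overall magnification of a compound microscope is the product of the objective and eyepiece magnifications:
M = M_obj x M_eye = 15 x 16 = 240.

240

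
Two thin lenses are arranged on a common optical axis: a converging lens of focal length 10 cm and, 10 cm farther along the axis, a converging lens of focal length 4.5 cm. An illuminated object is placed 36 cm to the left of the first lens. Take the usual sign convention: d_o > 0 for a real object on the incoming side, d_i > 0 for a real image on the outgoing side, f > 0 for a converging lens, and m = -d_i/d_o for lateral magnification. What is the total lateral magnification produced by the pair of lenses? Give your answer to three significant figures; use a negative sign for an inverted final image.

-0.207

Applying the thin-lens equation to the first lens, 1/10 = 1/36 + 1/d_i1, which gives d_i1 = 13.846 cm.
Its lateral magnification is m_1 = -d_i1/d_o1 = -(13.846)/36 = -0.3846.
Since 13.846 cm > 10 cm, the first image lies past the second lens and serves as a virtual object: d_o2 = L - d_i1 = -3.846 cm.
Applying the thin-lens equation again with f_2 = 4.5 cm and d_o2 = -3.846 cm gives d_i2 = 2.074 cm.
m_2 = -(2.074)/(-3.846) = 0.5392.
The system's lateral magnification is m_1 m_2 = (-0.3846)(0.5392) = -0.2074.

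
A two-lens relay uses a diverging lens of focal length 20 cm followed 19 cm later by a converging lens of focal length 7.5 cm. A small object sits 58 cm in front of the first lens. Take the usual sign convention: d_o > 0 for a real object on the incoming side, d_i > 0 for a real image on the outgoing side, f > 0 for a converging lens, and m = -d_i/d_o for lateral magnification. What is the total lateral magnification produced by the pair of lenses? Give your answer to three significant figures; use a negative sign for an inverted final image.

-0.0729

First lens: d_i1 = 1/(1/(-20) - 1/58) = -14.872 cm.
m_1 = -(-14.872)/58 = 0.2564.
The intermediate image is virtual, 14.872 cm to the left of lens 1, so d_o2 = L - d_i1 = 19 - (-14.872) = 33.872 cm.
Second lens: d_i2 = 1/(1/7.5 - 1/(33.872)) = 9.633 cm.
m_2 = -(9.633)/(33.872) = -0.2844.
Total m = m_1 x m_2 = (0.2564)(-0.2844) = -0.0729.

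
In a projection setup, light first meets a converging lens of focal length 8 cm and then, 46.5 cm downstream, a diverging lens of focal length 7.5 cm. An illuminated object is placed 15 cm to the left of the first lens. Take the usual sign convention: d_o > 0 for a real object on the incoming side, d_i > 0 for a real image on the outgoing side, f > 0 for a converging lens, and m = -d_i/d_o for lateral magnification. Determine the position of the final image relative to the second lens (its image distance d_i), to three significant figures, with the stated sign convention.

-5.97 cm

Applying the thin-lens equation to the first lens, 1/8 = 1/15 + 1/d_i1, which gives d_i1 = 17.143 cm.
The intermediate image is 17.143 cm to the right of lens 1, so d_o2 = L - d_i1 = 46.5 - 17.143 = 29.357 cm.
Applying the thin-lens equation again with f_2 = -7.5 cm and d_o2 = 29.357 cm gives d_i2 = -5.974 cm.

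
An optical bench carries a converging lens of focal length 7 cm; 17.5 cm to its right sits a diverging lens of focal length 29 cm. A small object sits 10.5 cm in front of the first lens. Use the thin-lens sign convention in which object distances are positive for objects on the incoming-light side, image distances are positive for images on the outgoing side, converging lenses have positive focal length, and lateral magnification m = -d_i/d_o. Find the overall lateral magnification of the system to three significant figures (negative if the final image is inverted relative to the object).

-2.27

Lens 1: 1/d_i1 = 1/f_1 - 1/d_o1 = 1/7 - 1/10.5 = 0.04762 cm^-1, so d_i1 = 21.000 cm.
m_1 = -(21.000)/10.5 = -2.0000.
This image would form 21.000 cm past lens 1, i.e. 3.500 cm beyond lens 2, so it is a virtual object for lens 2: d_o2 = 17.5 - 21.000 = -3.500 cm.
Lens 2: 1/d_i2 = 1/f_2 - 1/d_o2 = 1/(-29) - 1/(-3.500) = 0.25123 cm^-1, so d_i2 = 3.980 cm.
m_2 = -(3.980)/(-3.500) = 1.1373.
Overall magnification: m = m_1 m_2 = -2.2745.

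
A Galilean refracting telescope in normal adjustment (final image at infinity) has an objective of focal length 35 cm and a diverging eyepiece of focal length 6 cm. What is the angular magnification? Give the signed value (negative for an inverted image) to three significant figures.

M = -f_obj/f_eye = -35/(-6) = 5.833.

5.83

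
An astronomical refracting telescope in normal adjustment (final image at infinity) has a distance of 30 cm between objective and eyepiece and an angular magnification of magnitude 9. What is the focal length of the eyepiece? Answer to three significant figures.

3.00 cm

In normal adjustment the tube length equals f_obj + f_eye and |M| = f_obj/f_eye.
So f_obj = 9 f_eye and 9 f_eye + f_eye = 30 cm, giving f_eye = 30/10 = 3.000 cm and f_obj = 27.000 cm.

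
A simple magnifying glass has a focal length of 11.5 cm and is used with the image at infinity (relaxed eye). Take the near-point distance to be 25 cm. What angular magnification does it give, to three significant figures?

M = D/f = 25/11.5 = 2.174.

2.17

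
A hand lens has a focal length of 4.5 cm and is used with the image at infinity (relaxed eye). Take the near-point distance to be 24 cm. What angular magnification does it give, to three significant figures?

5.33

M = D/f = 24/4.5 = 5.333.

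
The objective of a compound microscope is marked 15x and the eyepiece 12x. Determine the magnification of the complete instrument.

The overall magnification of a compound microscope is the product of the objective and eyepiece magnifications:
M = M_obj x M_eye = 15 x 12 = 180.

180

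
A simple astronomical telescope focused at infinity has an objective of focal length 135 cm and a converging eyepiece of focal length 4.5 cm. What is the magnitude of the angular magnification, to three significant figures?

|M| = f_obj/|f_eye| = 135/4.5 = 30.000.

30.0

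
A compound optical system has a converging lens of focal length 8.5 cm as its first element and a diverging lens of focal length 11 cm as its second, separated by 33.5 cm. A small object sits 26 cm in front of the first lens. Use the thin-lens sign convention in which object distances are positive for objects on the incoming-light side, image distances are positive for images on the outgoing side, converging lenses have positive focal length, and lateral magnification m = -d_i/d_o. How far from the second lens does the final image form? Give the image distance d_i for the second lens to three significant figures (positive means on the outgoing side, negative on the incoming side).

-7.20 cm

First lens: d_i1 = 1/(1/8.5 - 1/26) = 12.629 cm.
Object distance for lens 2: d_o2 = 33.5 - 12.629 = 20.871 cm.
Second lens: d_i2 = 1/(1/(-11) - 1/(20.871)) = -7.203 cm.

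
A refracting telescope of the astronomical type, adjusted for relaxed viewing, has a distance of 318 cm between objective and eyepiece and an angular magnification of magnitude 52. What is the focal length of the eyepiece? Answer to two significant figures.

6.0 cm

In normal adjustment the tube length equals f_obj + f_eye and |M| = f_obj/f_eye.
So f_obj = 52 f_eye and 52 f_eye + f_eye = 318 cm, giving f_eye = 318/53 = 6.000 cm and f_obj = 312.000 cm.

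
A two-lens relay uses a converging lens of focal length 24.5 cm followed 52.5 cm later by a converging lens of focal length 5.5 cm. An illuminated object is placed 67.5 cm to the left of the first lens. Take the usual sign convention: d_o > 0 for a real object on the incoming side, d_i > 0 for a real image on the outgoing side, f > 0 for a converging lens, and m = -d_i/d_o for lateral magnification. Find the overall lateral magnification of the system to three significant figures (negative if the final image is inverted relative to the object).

0.367

Lens 1: 1/d_i1 = 1/f_1 - 1/d_o1 = 1/24.5 - 1/67.5 = 0.02600 cm^-1, so d_i1 = 38.459 cm.
m_1 = -(38.459)/67.5 = -0.5698.
The intermediate image is 38.459 cm to the right of lens 1, so d_o2 = L - d_i1 = 52.5 - 38.459 = 14.041 cm.
Lens 2: 1/d_i2 = 1/f_2 - 1/d_o2 = 1/5.5 - 1/(14.041) = 0.11060 cm^-1, so d_i2 = 9.042 cm.
m_2 = -(9.042)/(14.041) = -0.6440.
Overall magnification: m = m_1 m_2 = 0.3669.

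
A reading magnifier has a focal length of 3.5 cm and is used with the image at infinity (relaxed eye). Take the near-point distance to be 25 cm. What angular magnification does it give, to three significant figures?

M = D/f = 25/3.5 = 7.143.

7.14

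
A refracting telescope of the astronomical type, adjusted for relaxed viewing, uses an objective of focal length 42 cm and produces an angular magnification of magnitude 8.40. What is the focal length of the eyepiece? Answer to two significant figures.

5.0 cm

|M| = f_obj/f_eye, so f_eye = f_obj/|M| = 42/8.4 = 5.000 cm.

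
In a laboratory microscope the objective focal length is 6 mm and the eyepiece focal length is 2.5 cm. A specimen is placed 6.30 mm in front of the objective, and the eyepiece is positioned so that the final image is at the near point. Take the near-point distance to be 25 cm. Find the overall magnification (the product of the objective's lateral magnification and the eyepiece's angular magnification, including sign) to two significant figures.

-220

Convert to cm: f_obj = 6 mm = 0.6 cm; d_o = 6.30 mm = 0.63 cm.
Objective: 1/d_i = 1/f_obj - 1/d_o = 1/0.6 - 1/0.63 = 0.07937 cm^-1, so d_i = 12.600 cm.
m_obj = -d_i/d_o = -12.600/0.63 = -20.000.
Eyepiece angular magnification (image at near point): M_eye = 1 + D/f_e = 1 + 25/2.5 = 11.000.
Overall M = m_obj x M_eye = (-20.000)(11.000) = -220.00.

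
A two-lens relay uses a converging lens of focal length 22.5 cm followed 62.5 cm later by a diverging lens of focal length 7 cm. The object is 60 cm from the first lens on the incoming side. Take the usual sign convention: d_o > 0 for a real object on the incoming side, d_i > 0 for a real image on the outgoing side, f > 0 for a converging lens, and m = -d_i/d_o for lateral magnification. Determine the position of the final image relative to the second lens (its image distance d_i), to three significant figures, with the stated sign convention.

-5.54 cm

Lens 1: 1/d_i1 = 1/f_1 - 1/d_o1 = 1/22.5 - 1/60 = 0.02778 cm^-1, so d_i1 = 36.000 cm.
The intermediate image is 36.000 cm to the right of lens 1, so d_o2 = L - d_i1 = 62.5 - 36.000 = 26.500 cm.
Lens 2: 1/d_i2 = 1/f_2 - 1/d_o2 = 1/(-7) - 1/(26.500) = -0.18059 cm^-1, so d_i2 = -5.537 cm.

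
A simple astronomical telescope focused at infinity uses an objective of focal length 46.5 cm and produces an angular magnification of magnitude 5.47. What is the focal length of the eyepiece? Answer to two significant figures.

|M| = f_obj/f_eye, so f_eye = f_obj/|M| = 46.5/5.47 = 8.501 cm.

8.5 cm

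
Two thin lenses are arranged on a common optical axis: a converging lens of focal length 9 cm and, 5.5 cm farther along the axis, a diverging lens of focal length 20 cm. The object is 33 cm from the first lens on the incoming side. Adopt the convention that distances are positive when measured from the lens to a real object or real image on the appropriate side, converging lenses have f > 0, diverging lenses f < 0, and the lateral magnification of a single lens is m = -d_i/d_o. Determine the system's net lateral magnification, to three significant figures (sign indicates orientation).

Applying the thin-lens equation to the first lens, 1/9 = 1/33 + 1/d_i1, which gives d_i1 = 12.375 cm.
Its lateral magnification is m_1 = -d_i1/d_o1 = -(12.375)/33 = -0.3750.
This image would form 12.375 cm past lens 1, i.e. 6.875 cm beyond lens 2, so it is a virtual object for lens 2: d_o2 = 5.5 - 12.375 = -6.875 cm.
Applying the thin-lens equation again with f_2 = -20 cm and d_o2 = -6.875 cm gives d_i2 = 10.476 cm.
m_2 = -(10.476)/(-6.875) = 1.5238.
Total m = m_1 x m_2 = (-0.3750)(1.5238) = -0.5714.

-0.571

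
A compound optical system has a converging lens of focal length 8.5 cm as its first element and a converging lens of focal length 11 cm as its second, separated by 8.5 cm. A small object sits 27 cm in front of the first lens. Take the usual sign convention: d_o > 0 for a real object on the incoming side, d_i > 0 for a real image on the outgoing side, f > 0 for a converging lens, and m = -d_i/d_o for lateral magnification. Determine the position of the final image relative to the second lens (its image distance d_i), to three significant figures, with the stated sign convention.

First lens: d_i1 = 1/(1/8.5 - 1/27) = 12.405 cm.
Since 12.405 cm > 8.5 cm, the first image lies past the second lens and serves as a virtual object: d_o2 = L - d_i1 = -3.905 cm.
Second lens: d_i2 = 1/(1/11 - 1/(-3.905)) = 2.882 cm.

2.88 cm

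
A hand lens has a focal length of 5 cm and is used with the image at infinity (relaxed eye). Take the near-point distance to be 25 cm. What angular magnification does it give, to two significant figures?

M = D/f = 25/5 = 5.000.

5.0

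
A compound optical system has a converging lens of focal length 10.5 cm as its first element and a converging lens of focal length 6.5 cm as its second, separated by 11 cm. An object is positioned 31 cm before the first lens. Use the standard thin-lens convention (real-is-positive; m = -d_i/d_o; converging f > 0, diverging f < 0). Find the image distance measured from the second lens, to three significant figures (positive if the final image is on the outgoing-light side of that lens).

Lens 1: 1/d_i1 = 1/f_1 - 1/d_o1 = 1/10.5 - 1/31 = 0.06298 cm^-1, so d_i1 = 15.878 cm.
Since 15.878 cm > 11 cm, the first image lies past the second lens and serves as a virtual object: d_o2 = L - d_i1 = -4.878 cm.
Lens 2: 1/d_i2 = 1/f_2 - 1/d_o2 = 1/6.5 - 1/(-4.878) = 0.35885 cm^-1, so d_i2 = 2.787 cm.

2.79 cm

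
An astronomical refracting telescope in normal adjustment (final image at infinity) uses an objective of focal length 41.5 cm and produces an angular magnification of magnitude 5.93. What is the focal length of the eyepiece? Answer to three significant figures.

|M| = f_obj/f_eye, so f_eye = f_obj/|M| = 41.5/5.93 = 6.998 cm.

7.00 cm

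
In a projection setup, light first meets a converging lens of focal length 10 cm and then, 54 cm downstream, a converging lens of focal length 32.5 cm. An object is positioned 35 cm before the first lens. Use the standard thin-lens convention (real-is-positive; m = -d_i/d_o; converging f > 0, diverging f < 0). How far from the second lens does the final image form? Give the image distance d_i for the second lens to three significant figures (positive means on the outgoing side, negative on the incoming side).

Applying the thin-lens equation to the first lens, 1/10 = 1/35 + 1/d_i1, which gives d_i1 = 14.000 cm.
That image sits 40.000 cm in front of the second lens, so d_o2 = 40.000 cm.
Applying the thin-lens equation again with f_2 = 32.5 cm and d_o2 = 40.000 cm gives d_i2 = 173.333 cm.

173 cm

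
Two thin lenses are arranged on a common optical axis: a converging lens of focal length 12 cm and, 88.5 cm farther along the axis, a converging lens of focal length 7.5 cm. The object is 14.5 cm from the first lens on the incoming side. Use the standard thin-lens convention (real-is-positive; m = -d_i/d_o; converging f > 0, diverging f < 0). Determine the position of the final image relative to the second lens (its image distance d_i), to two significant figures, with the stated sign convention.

12 cm

Applying the thin-lens equation to the first lens, 1/12 = 1/14.5 + 1/d_i1, which gives d_i1 = 69.600 cm.
That image sits 18.900 cm in front of the second lens, so d_o2 = 18.900 cm.
Applying the thin-lens equation again with f_2 = 7.5 cm and d_o2 = 18.900 cm gives d_i2 = 12.434 cm.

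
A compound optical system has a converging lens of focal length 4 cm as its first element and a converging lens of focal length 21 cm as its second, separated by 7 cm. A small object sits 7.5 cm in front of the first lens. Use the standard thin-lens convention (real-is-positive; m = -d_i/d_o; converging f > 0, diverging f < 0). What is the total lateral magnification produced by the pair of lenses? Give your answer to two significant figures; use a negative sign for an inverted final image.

-1.1

Applying the thin-lens equation to the first lens, 1/4 = 1/7.5 + 1/d_i1, which gives d_i1 = 8.571 cm.
Its lateral magnification is m_1 = -d_i1/d_o1 = -(8.571)/7.5 = -1.1429.
This image would form 8.571 cm past lens 1, i.e. 1.571 cm beyond lens 2, so it is a virtual object for lens 2: d_o2 = 7 - 8.571 = -1.571 cm.
Applying the thin-lens equation again with f_2 = 21 cm and d_o2 = -1.571 cm gives d_i2 = 1.462 cm.
m_2 = -(1.462)/(-1.571) = 0.9304.
Total m = m_1 x m_2 = (-1.1429)(0.9304) = -1.0633.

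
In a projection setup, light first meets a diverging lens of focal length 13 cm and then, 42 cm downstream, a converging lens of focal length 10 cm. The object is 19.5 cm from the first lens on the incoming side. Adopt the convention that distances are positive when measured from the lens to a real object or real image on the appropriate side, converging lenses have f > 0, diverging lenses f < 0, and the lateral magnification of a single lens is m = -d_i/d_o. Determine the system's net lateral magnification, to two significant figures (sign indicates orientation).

-0.10

Applying the thin-lens equation to the first lens, 1/(-13) = 1/19.5 + 1/d_i1, which gives d_i1 = -7.800 cm.
Its lateral magnification is m_1 = -d_i1/d_o1 = -(-7.800)/19.5 = 0.4000.
With d_i1 < 0 the first image is virtual and lies on the object side; the object distance for lens 2 is d_o2 = 42 - (-7.800) = 49.800 cm.
Applying the thin-lens equation again with f_2 = 10 cm and d_o2 = 49.800 cm gives d_i2 = 12.513 cm.
m_2 = -(12.513)/(49.800) = -0.2513.
The system's lateral magnification is m_1 m_2 = (0.4000)(-0.2513) = -0.1005.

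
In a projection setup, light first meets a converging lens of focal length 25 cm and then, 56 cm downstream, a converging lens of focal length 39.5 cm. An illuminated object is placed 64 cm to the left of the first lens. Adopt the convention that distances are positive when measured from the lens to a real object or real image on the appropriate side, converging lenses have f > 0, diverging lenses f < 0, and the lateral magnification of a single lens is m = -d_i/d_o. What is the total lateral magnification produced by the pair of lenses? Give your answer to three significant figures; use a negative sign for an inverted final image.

-1.03

Lens 1: 1/d_i1 = 1/f_1 - 1/d_o1 = 1/25 - 1/64 = 0.02438 cm^-1, so d_i1 = 41.026 cm.
m_1 = -(41.026)/64 = -0.6410.
Object distance for lens 2: d_o2 = 56 - 41.026 = 14.974 cm.
Lens 2: 1/d_i2 = 1/f_2 - 1/d_o2 = 1/39.5 - 1/(14.974) = -0.04146 cm^-1, so d_i2 = -24.117 cm.
m_2 = -(-24.117)/(14.974) = 1.6106.
The system's lateral magnification is m_1 m_2 = (-0.6410)(1.6106) = -1.0324.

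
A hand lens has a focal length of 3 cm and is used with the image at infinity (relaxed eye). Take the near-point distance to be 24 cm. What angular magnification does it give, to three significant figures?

M = D/f = 24/3 = 8.000.

8.00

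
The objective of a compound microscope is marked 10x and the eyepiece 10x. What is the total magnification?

100

The overall magnification of a compound microscope is the product of the objective and eyepiece magnifications:
M = M_obj x M_eye = 10 x 10 = 100.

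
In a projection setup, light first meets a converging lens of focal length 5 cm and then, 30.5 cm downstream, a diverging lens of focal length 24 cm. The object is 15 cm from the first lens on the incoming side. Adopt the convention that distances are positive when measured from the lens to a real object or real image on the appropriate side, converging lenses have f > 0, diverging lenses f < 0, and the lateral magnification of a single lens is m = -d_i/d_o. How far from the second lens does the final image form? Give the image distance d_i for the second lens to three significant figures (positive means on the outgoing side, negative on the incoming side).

-11.7 cm

First lens: d_i1 = 1/(1/5 - 1/15) = 7.500 cm.
Object distance for lens 2: d_o2 = 30.5 - 7.500 = 23.000 cm.
Second lens: d_i2 = 1/(1/(-24) - 1/(23.000)) = -11.745 cm.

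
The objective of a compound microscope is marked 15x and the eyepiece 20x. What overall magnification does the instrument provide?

The overall magnification of a compound microscope is the product of the objective and eyepiece magnifications:
M = M_obj x M_eye = 15 x 20 = 300.

300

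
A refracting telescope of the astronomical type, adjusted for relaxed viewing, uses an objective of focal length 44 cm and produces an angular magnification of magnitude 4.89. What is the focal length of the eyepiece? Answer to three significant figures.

9.00 cm

|M| = f_obj/f_eye, so f_eye = f_obj/|M| = 44/4.89 = 8.998 cm.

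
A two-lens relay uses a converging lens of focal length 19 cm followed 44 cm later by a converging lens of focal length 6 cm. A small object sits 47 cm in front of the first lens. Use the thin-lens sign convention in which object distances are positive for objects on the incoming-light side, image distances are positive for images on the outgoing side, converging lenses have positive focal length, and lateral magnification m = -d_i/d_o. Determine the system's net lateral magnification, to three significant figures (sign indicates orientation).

0.667

Lens 1: 1/d_i1 = 1/f_1 - 1/d_o1 = 1/19 - 1/47 = 0.03135 cm^-1, so d_i1 = 31.893 cm.
m_1 = -(31.893)/47 = -0.6786.
The intermediate image is 31.893 cm to the right of lens 1, so d_o2 = L - d_i1 = 44 - 31.893 = 12.107 cm.
Lens 2: 1/d_i2 = 1/f_2 - 1/d_o2 = 1/6 - 1/(12.107) = 0.08407 cm^-1, so d_i2 = 11.895 cm.
m_2 = -(11.895)/(12.107) = -0.9825.
The system's lateral magnification is m_1 m_2 = (-0.6786)(-0.9825) = 0.6667.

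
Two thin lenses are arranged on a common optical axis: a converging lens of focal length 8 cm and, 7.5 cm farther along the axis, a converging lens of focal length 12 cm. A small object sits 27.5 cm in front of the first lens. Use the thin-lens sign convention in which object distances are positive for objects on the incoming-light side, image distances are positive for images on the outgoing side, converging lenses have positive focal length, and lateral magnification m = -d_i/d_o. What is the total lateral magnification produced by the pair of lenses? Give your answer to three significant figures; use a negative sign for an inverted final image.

Applying the thin-lens equation to the first lens, 1/8 = 1/27.5 + 1/d_i1, which gives d_i1 = 11.282 cm.
Its lateral magnification is m_1 = -d_i1/d_o1 = -(11.282)/27.5 = -0.4103.
This image would form 11.282 cm past lens 1, i.e. 3.782 cm beyond lens 2, so it is a virtual object for lens 2: d_o2 = 7.5 - 11.282 = -3.782 cm.
Applying the thin-lens equation again with f_2 = 12 cm and d_o2 = -3.782 cm gives d_i2 = 2.876 cm.
m_2 = -(2.876)/(-3.782) = 0.7604.
Overall magnification: m = m_1 m_2 = -0.3119.

-0.312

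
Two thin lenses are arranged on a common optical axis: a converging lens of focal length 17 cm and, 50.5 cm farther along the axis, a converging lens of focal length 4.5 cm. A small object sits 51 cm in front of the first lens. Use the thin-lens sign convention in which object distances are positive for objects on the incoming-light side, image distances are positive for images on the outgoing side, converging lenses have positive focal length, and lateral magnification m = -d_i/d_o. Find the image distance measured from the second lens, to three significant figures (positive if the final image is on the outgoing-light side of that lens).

Lens 1: 1/d_i1 = 1/f_1 - 1/d_o1 = 1/17 - 1/51 = 0.03922 cm^-1, so d_i1 = 25.500 cm.
That image sits 25.000 cm in front of the second lens, so d_o2 = 25.000 cm.
Lens 2: 1/d_i2 = 1/f_2 - 1/d_o2 = 1/4.5 - 1/(25.000) = 0.18222 cm^-1, so d_i2 = 5.488 cm.

5.49 cm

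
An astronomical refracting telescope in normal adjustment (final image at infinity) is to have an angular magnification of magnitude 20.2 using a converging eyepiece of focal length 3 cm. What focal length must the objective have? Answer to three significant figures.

|M| = f_obj/|f_eye|, so f_obj = |M| x |f_eye| = 20.2 x 3 = 60.600 cm.

60.6 cm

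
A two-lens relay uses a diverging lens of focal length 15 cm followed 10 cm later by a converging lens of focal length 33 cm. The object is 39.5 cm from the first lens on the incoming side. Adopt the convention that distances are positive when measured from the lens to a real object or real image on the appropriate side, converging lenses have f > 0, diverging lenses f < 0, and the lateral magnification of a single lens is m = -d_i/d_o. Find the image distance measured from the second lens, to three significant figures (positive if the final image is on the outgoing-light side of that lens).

-56.8 cm

Applying the thin-lens equation to the first lens, 1/(-15) = 1/39.5 + 1/d_i1, which gives d_i1 = -10.872 cm.
With d_i1 < 0 the first image is virtual and lies on the object side; the object distance for lens 2 is d_o2 = 10 - (-10.872) = 20.872 cm.
Applying the thin-lens equation again with f_2 = 33 cm and d_o2 = 20.872 cm gives d_i2 = -56.789 cm.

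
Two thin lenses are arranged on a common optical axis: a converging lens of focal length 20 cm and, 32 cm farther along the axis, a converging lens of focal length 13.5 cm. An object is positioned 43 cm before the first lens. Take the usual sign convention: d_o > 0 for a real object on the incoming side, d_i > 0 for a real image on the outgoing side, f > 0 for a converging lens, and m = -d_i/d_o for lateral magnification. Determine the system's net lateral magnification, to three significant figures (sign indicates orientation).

Lens 1: 1/d_i1 = 1/f_1 - 1/d_o1 = 1/20 - 1/43 = 0.02674 cm^-1, so d_i1 = 37.391 cm.
m_1 = -(37.391)/43 = -0.8696.
Since 37.391 cm > 32 cm, the first image lies past the second lens and serves as a virtual object: d_o2 = L - d_i1 = -5.391 cm.
Lens 2: 1/d_i2 = 1/f_2 - 1/d_o2 = 1/13.5 - 1/(-5.391) = 0.25956 cm^-1, so d_i2 = 3.853 cm.
m_2 = -(3.853)/(-5.391) = 0.7146.
Overall magnification: m = m_1 m_2 = -0.6214.

-0.621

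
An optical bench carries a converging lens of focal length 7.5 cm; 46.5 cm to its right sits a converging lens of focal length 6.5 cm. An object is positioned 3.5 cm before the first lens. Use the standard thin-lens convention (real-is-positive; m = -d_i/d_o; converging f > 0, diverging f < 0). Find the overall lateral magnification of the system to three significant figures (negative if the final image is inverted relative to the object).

First lens: d_i1 = 1/(1/7.5 - 1/3.5) = -6.563 cm.
m_1 = -(-6.563)/3.5 = 1.8750.
The intermediate image is virtual, 6.563 cm to the left of lens 1, so d_o2 = L - d_i1 = 46.5 - (-6.563) = 53.062 cm.
Second lens: d_i2 = 1/(1/6.5 - 1/(53.062)) = 7.407 cm.
m_2 = -(7.407)/(53.062) = -0.1396.
Overall magnification: m = m_1 m_2 = -0.2617.

-0.262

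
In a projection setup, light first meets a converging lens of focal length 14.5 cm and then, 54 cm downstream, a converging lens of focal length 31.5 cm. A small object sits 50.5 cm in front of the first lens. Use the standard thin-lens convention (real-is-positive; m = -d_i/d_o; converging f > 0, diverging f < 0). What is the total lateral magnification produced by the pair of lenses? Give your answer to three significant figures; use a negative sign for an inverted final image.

Lens 1: 1/d_i1 = 1/f_1 - 1/d_o1 = 1/14.5 - 1/50.5 = 0.04916 cm^-1, so d_i1 = 20.340 cm.
m_1 = -(20.340)/50.5 = -0.4028.
Object distance for lens 2: d_o2 = 54 - 20.340 = 33.660 cm.
Lens 2: 1/d_i2 = 1/f_2 - 1/d_o2 = 1/31.5 - 1/(33.660) = 0.00204 cm^-1, so d_i2 = 490.934 cm.
m_2 = -(490.934)/(33.660) = -14.5852.
Total m = m_1 x m_2 = (-0.4028)(-14.5852) = 5.8746.

5.87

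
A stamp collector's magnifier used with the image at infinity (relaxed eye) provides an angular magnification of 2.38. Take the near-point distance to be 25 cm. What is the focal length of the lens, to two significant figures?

For the image at infinity, M = D/f.
f = D/M = 25/2.38 = 10.504 cm.

11 cm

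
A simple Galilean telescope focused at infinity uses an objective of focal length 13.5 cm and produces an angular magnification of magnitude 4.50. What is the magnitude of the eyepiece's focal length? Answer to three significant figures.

3.00 cm

|M| = f_obj/|f_eye|, so |f_eye| = f_obj/|M| = 13.5/4.5 = 3.000 cm.
(The eyepiece is diverging, so its signed focal length is -3.000 cm.)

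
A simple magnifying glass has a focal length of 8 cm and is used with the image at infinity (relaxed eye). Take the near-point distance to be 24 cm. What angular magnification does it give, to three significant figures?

M = D/f = 24/8 = 3.000.

3.00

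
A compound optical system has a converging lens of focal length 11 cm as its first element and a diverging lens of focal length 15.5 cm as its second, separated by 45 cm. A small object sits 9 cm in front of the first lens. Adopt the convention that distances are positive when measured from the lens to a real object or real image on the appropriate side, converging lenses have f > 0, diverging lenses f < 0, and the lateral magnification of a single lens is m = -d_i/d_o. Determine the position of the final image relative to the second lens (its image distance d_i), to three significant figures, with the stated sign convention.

Lens 1: 1/d_i1 = 1/f_1 - 1/d_o1 = 1/11 - 1/9 = -0.02020 cm^-1, so d_i1 = -49.500 cm.
The intermediate image is virtual, 49.500 cm to the left of lens 1, so d_o2 = L - d_i1 = 45 - (-49.500) = 94.500 cm.
Lens 2: 1/d_i2 = 1/f_2 - 1/d_o2 = 1/(-15.5) - 1/(94.500) = -0.07510 cm^-1, so d_i2 = -13.316 cm.

-13.3 cm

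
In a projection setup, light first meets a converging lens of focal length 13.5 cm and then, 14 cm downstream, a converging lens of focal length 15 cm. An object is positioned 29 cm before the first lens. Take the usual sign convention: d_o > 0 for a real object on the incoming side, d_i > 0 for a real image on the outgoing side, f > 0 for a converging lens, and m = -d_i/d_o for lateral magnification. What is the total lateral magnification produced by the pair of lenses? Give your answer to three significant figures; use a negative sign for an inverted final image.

-0.498

Lens 1: 1/d_i1 = 1/f_1 - 1/d_o1 = 1/13.5 - 1/29 = 0.03959 cm^-1, so d_i1 = 25.258 cm.
m_1 = -(25.258)/29 = -0.8710.
This image would form 25.258 cm past lens 1, i.e. 11.258 cm beyond lens 2, so it is a virtual object for lens 2: d_o2 = 14 - 25.258 = -11.258 cm.
Lens 2: 1/d_i2 = 1/f_2 - 1/d_o2 = 1/15 - 1/(-11.258) = 0.15549 cm^-1, so d_i2 = 6.431 cm.
m_2 = -(6.431)/(-11.258) = 0.5713.
Total m = m_1 x m_2 = (-0.8710)(0.5713) = -0.4975.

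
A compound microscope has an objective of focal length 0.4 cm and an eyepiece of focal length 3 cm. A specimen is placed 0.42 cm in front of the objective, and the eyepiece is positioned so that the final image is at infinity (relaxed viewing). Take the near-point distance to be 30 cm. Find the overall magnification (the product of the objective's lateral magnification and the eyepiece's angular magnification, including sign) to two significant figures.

Objective: 1/d_i = 1/f_obj - 1/d_o = 1/0.4 - 1/0.42 = 0.11905 cm^-1, so d_i = 8.400 cm.
m_obj = -d_i/d_o = -8.400/0.42 = -20.000.
Eyepiece angular magnification (image at infinity): M_eye = D/f_e = 30/3 = 10.000.
Overall M = m_obj x M_eye = (-20.000)(10.000) = -200.00.

-200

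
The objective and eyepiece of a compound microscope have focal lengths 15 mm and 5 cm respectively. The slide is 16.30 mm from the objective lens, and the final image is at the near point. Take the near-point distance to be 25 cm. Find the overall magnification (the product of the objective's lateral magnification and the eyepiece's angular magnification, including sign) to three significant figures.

Convert to cm: f_obj = 15 mm = 1.5 cm; d_o = 16.30 mm = 1.63 cm.
Objective: 1/d_i = 1/f_obj - 1/d_o = 1/1.5 - 1/1.63 = 0.05317 cm^-1, so d_i = 18.808 cm.
m_obj = -d_i/d_o = -18.808/1.63 = -11.538.
Eyepiece angular magnification (image at near point): M_eye = 1 + D/f_e = 1 + 25/5 = 6.000.
Overall M = m_obj x M_eye = (-11.538)(6.000) = -69.23.

-69.2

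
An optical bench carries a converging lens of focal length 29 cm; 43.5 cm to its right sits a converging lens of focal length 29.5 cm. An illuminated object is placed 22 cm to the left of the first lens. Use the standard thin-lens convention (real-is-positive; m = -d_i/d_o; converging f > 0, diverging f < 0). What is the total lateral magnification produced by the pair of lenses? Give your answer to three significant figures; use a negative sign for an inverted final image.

Applying the thin-lens equation to the first lens, 1/29 = 1/22 + 1/d_i1, which gives d_i1 = -91.143 cm.
Its lateral magnification is m_1 = -d_i1/d_o1 = -(-91.143)/22 = 4.1429.
With d_i1 < 0 the first image is virtual and lies on the object side; the object distance for lens 2 is d_o2 = 43.5 - (-91.143) = 134.643 cm.
Applying the thin-lens equation again with f_2 = 29.5 cm and d_o2 = 134.643 cm gives d_i2 = 37.777 cm.
m_2 = -(37.777)/(134.643) = -0.2806.
Total m = m_1 x m_2 = (4.1429)(-0.2806) = -1.1624.

-1.16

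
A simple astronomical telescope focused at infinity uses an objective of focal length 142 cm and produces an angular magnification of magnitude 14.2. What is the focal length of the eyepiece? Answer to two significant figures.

|M| = f_obj/f_eye, so f_eye = f_obj/|M| = 142/14.2 = 10.000 cm.

10 cm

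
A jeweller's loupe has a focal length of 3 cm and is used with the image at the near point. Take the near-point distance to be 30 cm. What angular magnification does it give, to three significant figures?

M = 1 + D/f = 1 + 30/3 = 11.000.

11.0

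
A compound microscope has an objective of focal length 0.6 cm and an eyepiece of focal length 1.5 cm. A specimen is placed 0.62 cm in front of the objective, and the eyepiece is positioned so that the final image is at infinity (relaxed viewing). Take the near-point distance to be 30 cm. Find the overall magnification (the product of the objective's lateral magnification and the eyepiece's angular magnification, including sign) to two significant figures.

Objective: 1/d_i = 1/f_obj - 1/d_o = 1/0.6 - 1/0.62 = 0.05376 cm^-1, so d_i = 18.600 cm.
m_obj = -d_i/d_o = -18.600/0.62 = -30.000.
Eyepiece angular magnification (image at infinity): M_eye = D/f_e = 30/1.5 = 20.000.
Overall M = m_obj x M_eye = (-30.000)(20.000) = -600.00.

-600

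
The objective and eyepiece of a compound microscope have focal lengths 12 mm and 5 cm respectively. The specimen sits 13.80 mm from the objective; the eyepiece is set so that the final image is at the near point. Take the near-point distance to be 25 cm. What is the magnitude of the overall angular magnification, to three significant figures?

40.0

Convert to cm: f_obj = 12 mm = 1.2 cm; d_o = 13.80 mm = 1.38 cm.
Objective: 1/d_i = 1/f_obj - 1/d_o = 1/1.2 - 1/1.38 = 0.10870 cm^-1, so d_i = 9.200 cm.
m_obj = -d_i/d_o = -9.200/1.38 = -6.667.
Eyepiece angular magnification (image at near point): M_eye = 1 + D/f_e = 1 + 25/5 = 6.000.
Overall M = m_obj x M_eye = (-6.667)(6.000) = -40.00.
|M| = 40.00.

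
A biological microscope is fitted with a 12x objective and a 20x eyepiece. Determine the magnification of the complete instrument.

The overall magnification of a compound microscope is the product of the objective and eyepiece magnifications:
M = M_obj x M_eye = 12 x 20 = 240.

240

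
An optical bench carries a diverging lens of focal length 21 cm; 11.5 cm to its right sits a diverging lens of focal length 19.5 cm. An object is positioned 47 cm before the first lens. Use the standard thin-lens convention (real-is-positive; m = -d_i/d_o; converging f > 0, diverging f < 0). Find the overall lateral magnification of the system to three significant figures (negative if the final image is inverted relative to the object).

0.132

First lens: d_i1 = 1/(1/(-21) - 1/47) = -14.515 cm.
m_1 = -(-14.515)/47 = 0.3088.
The intermediate image is virtual, 14.515 cm to the left of lens 1, so d_o2 = L - d_i1 = 11.5 - (-14.515) = 26.015 cm.
Second lens: d_i2 = 1/(1/(-19.5) - 1/(26.015)) = -11.146 cm.
m_2 = -(-11.146)/(26.015) = 0.4284.
Total m = m_1 x m_2 = (0.3088)(0.4284) = 0.1323.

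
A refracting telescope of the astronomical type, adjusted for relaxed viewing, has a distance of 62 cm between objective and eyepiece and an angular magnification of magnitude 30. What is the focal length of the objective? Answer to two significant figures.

In normal adjustment the tube length equals f_obj + f_eye and |M| = f_obj/f_eye.
So f_obj = 30 f_eye and 30 f_eye + f_eye = 62 cm, giving f_eye = 62/31 = 2.000 cm and f_obj = 60.000 cm.

60 cm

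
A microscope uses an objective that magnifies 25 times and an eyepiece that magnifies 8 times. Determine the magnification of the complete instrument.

200

The overall magnification of a compound microscope is the product of the objective and eyepiece magnifications:
M = M_obj x M_eye = 25 x 8 = 200.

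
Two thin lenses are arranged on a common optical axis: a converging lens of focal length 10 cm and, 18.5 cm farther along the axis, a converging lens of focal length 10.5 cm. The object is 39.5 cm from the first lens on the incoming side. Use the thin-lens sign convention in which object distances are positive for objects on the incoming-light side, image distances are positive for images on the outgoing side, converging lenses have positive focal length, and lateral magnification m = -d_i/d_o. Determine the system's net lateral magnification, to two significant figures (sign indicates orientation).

-0.66

First lens: d_i1 = 1/(1/10 - 1/39.5) = 13.390 cm.
m_1 = -(13.390)/39.5 = -0.3390.
That image sits 5.110 cm in front of the second lens, so d_o2 = 5.110 cm.
Second lens: d_i2 = 1/(1/10.5 - 1/(5.110)) = -9.955 cm.
m_2 = -(-9.955)/(5.110) = 1.9481.
Overall magnification: m = m_1 m_2 = -0.6604.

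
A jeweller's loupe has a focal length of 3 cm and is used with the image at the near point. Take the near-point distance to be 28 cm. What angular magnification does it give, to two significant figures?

10

M = 1 + D/f = 1 + 28/3 = 10.333.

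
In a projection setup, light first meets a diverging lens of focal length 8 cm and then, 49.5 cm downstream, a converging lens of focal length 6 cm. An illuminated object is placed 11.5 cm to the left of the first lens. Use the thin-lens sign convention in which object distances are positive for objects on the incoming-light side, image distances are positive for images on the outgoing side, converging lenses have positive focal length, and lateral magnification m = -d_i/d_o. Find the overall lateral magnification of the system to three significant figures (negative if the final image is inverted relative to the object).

-0.0511

First lens: d_i1 = 1/(1/(-8) - 1/11.5) = -4.718 cm.
m_1 = -(-4.718)/11.5 = 0.4103.
With d_i1 < 0 the first image is virtual and lies on the object side; the object distance for lens 2 is d_o2 = 49.5 - (-4.718) = 54.218 cm.
Second lens: d_i2 = 1/(1/6 - 1/(54.218)) = 6.747 cm.
m_2 = -(6.747)/(54.218) = -0.1244.
Overall magnification: m = m_1 m_2 = -0.0511.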